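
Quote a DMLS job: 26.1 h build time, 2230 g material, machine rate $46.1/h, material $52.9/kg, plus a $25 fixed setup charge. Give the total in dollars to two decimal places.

$1346.18

Machine-time cost: 46.1 × 26.1 → $1203.21.
Feedstock cost: 52.9 × 2230/1000 → $117.967.
Total = 1203.21 + 117.967 + 25 = 1346.177 ≈ $1346.18.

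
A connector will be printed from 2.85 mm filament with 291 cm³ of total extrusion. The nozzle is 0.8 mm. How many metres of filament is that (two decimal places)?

Filament cross-section = π × (2.85/2)² = 6.3794 mm².
Length = 291 cm³ / 6.3794 mm² = 291000 / 6.3794 = 45615.58 mm = 45.62 m.

45.62 m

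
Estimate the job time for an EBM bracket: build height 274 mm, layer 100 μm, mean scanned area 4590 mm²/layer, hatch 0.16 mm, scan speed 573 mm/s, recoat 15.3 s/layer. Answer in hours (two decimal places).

Number of layers: 274 / 0.1 → 2740 (rounded up).
Scan path per layer = 4590 / 0.16, so 28687.5 mm.
Per-layer scan time: 28687.5 / 573 → 50.0654 s.
Layer cycle = 50.0654 + 15.3, so 65.3654 s.
2740 layers × 65.3654 s/layer = 179101.196 s, i.e. 49.75 hours.

49.75 hours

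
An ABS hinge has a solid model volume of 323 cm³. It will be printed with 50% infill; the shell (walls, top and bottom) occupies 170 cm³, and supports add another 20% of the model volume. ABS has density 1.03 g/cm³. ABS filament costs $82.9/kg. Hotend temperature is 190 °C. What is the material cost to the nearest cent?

Volume inside the shell = 323 − 170 = 153 cm³.
Infill volume = 0.50 × 153, so 76.5 cm³.
Support: 0.20 × 323 → 64.6 cm³.
Deposited volume = 170 + 76.5 + 64.6 = 311.1 cm³.
Mass: 311.1 × 1.03 → 320.433 g.
At $82.9/kg: 320.433/1000 × 82.9 = $26.56.

$26.56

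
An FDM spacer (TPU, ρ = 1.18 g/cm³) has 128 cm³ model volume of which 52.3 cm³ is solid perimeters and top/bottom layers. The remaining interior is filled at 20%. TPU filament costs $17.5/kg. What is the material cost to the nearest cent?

Interior volume = 128 − 52.3, so 75.7 cm³.
Infill volume: 0.20 × 75.7 → 15.14 cm³.
Total extruded = 52.3 + 15.14 = 67.44 cm³.
Mass = 67.44 × 1.18 = 79.5792 g.
At $17.5/kg: 79.5792/1000 × 17.5 = $1.39.

$1.39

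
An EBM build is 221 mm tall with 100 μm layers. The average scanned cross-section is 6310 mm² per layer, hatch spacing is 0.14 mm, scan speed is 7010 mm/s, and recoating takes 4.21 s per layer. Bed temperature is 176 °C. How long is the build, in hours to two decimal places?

6.53 hours

Layers = ⌈221/0.1⌉ = 2210.
Hatch length per layer = 6310 / 0.14 = 45071.4 mm.
Scan time per layer: 45071.4 / 7010 → 6.4296 s.
Per-layer time = 6.4296 + 4.21 = 10.6396 s.
2210 layers × 10.6396 s/layer = 23513.516 s, i.e. 6.53 hours.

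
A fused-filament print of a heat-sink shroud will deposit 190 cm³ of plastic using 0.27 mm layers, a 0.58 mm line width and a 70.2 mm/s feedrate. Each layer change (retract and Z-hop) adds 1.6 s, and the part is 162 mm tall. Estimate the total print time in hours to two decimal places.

5.07 hours

Extrusion cross-section: 0.27 × 0.58 → 0.1566 mm².
Total extruded path = 190000/0.1566 = 1213282.2 mm.
Time extruding = 1213282.2 / 70.2, so 17283.2 s.
Layers = ⌈162/0.27⌉ = 600.
Z-hop total = 600 × 1.6 = 960 s.
Altogether 17283.2 + 960 = 18243.2 s, i.e. 5.07 hours.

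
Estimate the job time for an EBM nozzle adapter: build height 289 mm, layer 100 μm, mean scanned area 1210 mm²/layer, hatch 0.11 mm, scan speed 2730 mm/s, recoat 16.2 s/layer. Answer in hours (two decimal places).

Number of layers: 289 / 0.1 → 2890 (rounded up).
Scan path per layer: 1210 / 0.11 → 11000 mm.
Beam time per layer = 11000 / 2730 = 4.0293 s.
Time per layer: 4.0293 + 16.2 → 20.2293 s.
2890 layers × 20.2293 s/layer = 58462.677 s, i.e. 16.24 hours.

16.24 hours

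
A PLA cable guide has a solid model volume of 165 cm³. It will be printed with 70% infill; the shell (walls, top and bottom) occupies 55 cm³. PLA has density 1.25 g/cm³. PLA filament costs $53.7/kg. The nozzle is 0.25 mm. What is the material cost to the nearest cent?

Interior volume = 165 − 55 = 110 cm³.
Deposited infill = 0.70 × 110, so 77 cm³.
Deposited volume: 55 + 77 → 132 cm³.
Mass: 132 × 1.25 → 165 g.
Cost = 165 g / 1000 × $53.7/kg = $8.86.

$8.86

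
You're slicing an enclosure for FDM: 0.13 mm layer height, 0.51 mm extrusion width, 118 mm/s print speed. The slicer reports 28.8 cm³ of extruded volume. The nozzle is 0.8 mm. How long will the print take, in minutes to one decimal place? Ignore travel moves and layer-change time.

61.4 minutes

Line area = 0.13 × 0.51 = 0.0663 mm².
Path length: 28800 mm³ / 0.0663 mm² → 434389.1 mm.
Time extruding = 434389.1 / 118 = 3681.3 s.
3681.3 s = 61.4 minutes.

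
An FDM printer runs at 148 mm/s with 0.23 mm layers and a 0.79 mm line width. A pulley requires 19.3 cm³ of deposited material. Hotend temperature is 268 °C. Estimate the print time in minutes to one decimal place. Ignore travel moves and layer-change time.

12.0 minutes

Bead cross-section = 0.23 × 0.79 = 0.1817 mm².
Total extruded path = 19300/0.1817 = 106219 mm.
Print-move time: 106219 / 148 → 717.7 s.
Converting: 717.7 s = 12.0 minutes.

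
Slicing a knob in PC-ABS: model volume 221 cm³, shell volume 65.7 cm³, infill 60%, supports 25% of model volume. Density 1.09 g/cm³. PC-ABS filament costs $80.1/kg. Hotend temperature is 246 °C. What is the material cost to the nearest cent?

Interior volume: 221 − 65.7 → 155.3 cm³.
Infill volume: 0.60 × 155.3 → 93.18 cm³.
Support = 0.25 × 221, so 55.25 cm³.
Total printed volume: 65.7 + 93.18 + 55.25 → 214.13 cm³.
Mass = 214.13 × 1.09, so 233.4017 g.
Cost = 233.4017 g / 1000 × $80.1/kg = $18.70.

$18.70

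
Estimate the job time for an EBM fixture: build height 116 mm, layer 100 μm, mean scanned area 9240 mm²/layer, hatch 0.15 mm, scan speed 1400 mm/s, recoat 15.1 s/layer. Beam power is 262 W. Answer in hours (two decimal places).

Layer count = ceil(116 / 0.1) = 1160.
Scan path per layer: 9240 / 0.15 → 61600 mm.
Beam time per layer = 61600 / 1400, so 44 s.
Layer cycle = 44 + 15.1, so 59.1 s.
1160 layers × 59.1 s/layer = 68556 s, i.e. 19.04 hours.

19.04 hours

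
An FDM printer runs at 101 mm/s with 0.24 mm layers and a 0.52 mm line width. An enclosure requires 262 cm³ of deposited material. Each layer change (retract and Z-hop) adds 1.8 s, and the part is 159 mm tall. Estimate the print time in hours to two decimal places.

6.11 hours

Extrusion cross-section: 0.24 × 0.52 → 0.1248 mm².
Path length: 262000 mm³ / 0.1248 mm² → 2099359 mm.
Extrusion time = 2099359 / 101, so 20785.7 s.
Layers = ⌈159/0.24⌉ = 663.
Non-print overhead: 663 × 1.8 → 1193.4 s.
Altogether 20785.7 + 1193.4 = 21979.1 s, i.e. 6.11 hours.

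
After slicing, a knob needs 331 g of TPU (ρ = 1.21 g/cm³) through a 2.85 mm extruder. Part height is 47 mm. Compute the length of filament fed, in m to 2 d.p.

42.88 m

Volume = 331 g / 1.21 g·cm⁻³ = 273.5537 cm³ = 273553.7 mm³.
Filament cross-section = π × (2.85/2)² = 6.3794 mm².
L = V/A = 273553.7/6.3794 = 42880.79 mm → 42.88 m.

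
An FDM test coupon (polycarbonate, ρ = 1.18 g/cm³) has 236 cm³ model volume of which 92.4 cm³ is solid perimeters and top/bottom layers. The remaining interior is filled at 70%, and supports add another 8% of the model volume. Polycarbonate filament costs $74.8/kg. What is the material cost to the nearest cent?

$18.69

Volume inside the shell = 236 − 92.4, so 143.6 cm³.
Infill volume = 0.70 × 143.6 = 100.52 cm³.
Support: 0.08 × 236 → 18.88 cm³.
Total printed volume = 92.4 + 100.52 + 18.88, so 211.8 cm³.
Mass: 211.8 × 1.18 → 249.924 g.
At $74.8/kg: 249.924/1000 × 74.8 = $18.69.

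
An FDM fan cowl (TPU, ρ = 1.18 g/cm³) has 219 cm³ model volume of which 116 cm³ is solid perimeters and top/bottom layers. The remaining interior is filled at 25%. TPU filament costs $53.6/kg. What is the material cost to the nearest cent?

Infill region = 219 − 116, so 103 cm³.
Infill volume: 0.25 × 103 → 25.75 cm³.
Deposited volume = 116 + 25.75 = 141.75 cm³.
Mass: 141.75 × 1.18 → 167.265 g.
Cost = 167.265 g / 1000 × $53.6/kg = $8.97.

$8.97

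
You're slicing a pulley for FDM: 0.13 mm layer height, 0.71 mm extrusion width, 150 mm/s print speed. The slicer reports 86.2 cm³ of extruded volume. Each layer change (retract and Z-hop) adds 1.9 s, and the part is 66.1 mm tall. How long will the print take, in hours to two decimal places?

Extrusion cross-section = 0.13 × 0.71 = 0.0923 mm².
Total extruded path = 86200/0.0923 = 933911.2 mm.
Time extruding = 933911.2 / 150, so 6226.1 s.
Number of layers: 66.1 / 0.13 → 509 (rounded up).
Z-hop total = 509 × 1.9, so 967.1 s.
Altogether 6226.1 + 967.1 = 7193.2 s, i.e. 2.00 hours.

2.00 hours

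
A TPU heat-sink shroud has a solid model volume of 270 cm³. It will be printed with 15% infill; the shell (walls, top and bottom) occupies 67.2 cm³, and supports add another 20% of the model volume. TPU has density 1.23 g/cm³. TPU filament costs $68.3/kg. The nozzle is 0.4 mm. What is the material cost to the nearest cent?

Infill region: 270 − 67.2 → 202.8 cm³.
Deposited infill: 0.15 × 202.8 → 30.42 cm³.
Support = 0.20 × 270, so 54 cm³.
Total printed volume = 67.2 + 30.42 + 54 = 151.62 cm³.
Mass: 151.62 × 1.23 → 186.4926 g.
Cost = 186.4926 g / 1000 × $68.3/kg = $12.74.

$12.74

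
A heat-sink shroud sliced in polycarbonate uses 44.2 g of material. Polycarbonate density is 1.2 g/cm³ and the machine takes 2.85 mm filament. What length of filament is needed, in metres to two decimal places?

Extruded volume: 44.2/1.2 = 36.8333 cm³ (36833.3 mm³).
Cross-section of 2.85 mm filament: π·(2.85/2)² = 6.3794 mm².
Length = 36833.3 / 6.3794 = 5773.79 mm = 5.77 m.

5.77 m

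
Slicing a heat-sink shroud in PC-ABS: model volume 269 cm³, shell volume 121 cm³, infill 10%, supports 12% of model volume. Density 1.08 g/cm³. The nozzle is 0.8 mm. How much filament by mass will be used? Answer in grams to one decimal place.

181.5 g

Interior volume = 269 − 121, so 148 cm³.
Deposited infill = 0.10 × 148, so 14.8 cm³.
Support = 0.12 × 269 = 32.28 cm³.
Deposited volume = 121 + 14.8 + 32.28 = 168.08 cm³.
Mass = 168.08 × 1.08 = 181.5264 g.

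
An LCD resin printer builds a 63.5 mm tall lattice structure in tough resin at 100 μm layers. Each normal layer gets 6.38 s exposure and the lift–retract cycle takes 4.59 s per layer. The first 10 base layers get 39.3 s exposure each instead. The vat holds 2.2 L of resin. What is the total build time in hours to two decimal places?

2.03 hours

Number of layers: 63.5 / 0.1 → 635 (rounded up).
Bottom layers = 10 × (39.3 + 4.59) = 438.9 s.
Remaining layers = 625 × (6.38 + 4.59) = 6856.25 s.
Sum: 438.9 + 6856.25 = 7295.15 s → 2.03 hours.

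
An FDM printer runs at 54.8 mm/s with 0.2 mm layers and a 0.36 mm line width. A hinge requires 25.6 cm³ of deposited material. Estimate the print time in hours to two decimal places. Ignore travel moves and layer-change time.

1.80 hours

Extrusion cross-section: 0.2 × 0.36 → 0.072 mm².
Path length: 25600 mm³ / 0.072 mm² → 355555.6 mm.
Time extruding = 355555.6 / 54.8 = 6488.2 s.
In the requested units: 6488.2 s = 1.80 hours.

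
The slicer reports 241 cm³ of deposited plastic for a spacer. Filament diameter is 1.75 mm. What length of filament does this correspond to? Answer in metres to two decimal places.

100.20 m

A = π r² = π × 0.875² = 2.4053 mm².
L = 241000 mm³ / 2.4053 mm² = 100195.4 mm, i.e. 100.20 m.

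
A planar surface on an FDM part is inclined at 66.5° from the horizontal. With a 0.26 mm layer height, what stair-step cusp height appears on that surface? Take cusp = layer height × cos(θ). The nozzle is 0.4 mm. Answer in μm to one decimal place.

103.7 μm

Cusp = layer height × cos(66.5°) = 0.26 × 0.3987 = 0.103662 mm = 103.7 μm.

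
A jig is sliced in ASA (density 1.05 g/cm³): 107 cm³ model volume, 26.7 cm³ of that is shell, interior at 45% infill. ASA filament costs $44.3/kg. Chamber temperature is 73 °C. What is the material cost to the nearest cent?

Volume inside the shell = 107 − 26.7 = 80.3 cm³.
Deposited infill: 0.45 × 80.3 → 36.135 cm³.
Deposited volume = 26.7 + 36.135 = 62.835 cm³.
Mass = 62.835 × 1.05, so 65.97675 g.
Cost = 65.97675 g / 1000 × $44.3/kg = $2.92.

$2.92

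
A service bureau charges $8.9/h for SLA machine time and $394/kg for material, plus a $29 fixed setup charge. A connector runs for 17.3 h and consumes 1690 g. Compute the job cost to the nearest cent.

$848.83

Time charge = 8.9 × 17.3, so $153.97.
Material cost = 394 × 1690/1000 = $665.86.
Adding setup: 153.97 + 665.86 + 29 → $848.83.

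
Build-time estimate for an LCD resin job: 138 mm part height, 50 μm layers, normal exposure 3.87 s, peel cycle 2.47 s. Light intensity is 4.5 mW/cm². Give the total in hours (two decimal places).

Number of layers: 138 / 0.05 → 2760 (rounded up).
Cycle time: 3.87 + 2.47 → 6.34 s.
Build time: 2760 × 6.34 s = 17498.4 s, i.e. 4.86 hours.

4.86 hours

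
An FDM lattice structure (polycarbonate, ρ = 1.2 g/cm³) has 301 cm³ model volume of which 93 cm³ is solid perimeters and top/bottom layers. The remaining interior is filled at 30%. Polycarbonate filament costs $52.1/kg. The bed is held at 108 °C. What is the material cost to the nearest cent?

Volume inside the shell = 301 − 93, so 208 cm³.
Infill volume = 0.30 × 208 = 62.4 cm³.
Deposited volume = 93 + 62.4 = 155.4 cm³.
Mass = 155.4 × 1.2, so 186.48 g.
Cost = 186.48 g / 1000 × $52.1/kg = $9.72.

$9.72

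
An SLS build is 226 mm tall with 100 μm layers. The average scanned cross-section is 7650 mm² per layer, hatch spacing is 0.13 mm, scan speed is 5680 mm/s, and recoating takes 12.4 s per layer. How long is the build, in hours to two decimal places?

14.29 hours

Number of layers: 226 / 0.1 → 2260 (rounded up).
Hatch length per layer = 7650 / 0.13, so 58846.2 mm.
Scan time per layer: 58846.2 / 5680 → 10.3602 s.
Per-layer time: 10.3602 + 12.4 → 22.7602 s.
Build time = 2260 × 22.7602 = 51438.052 s = 14.29 hours.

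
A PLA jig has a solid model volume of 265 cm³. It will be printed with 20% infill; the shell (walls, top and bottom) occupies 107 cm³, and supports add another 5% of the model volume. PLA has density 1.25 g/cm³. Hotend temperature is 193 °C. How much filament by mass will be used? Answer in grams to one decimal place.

Interior volume: 265 − 107 → 158 cm³.
Infill volume: 0.20 × 158 → 31.6 cm³.
Support: 0.05 × 265 → 13.25 cm³.
Total extruded = 107 + 31.6 + 13.25, so 151.85 cm³.
Mass: 151.85 × 1.25 → 189.8125 g.

189.8 g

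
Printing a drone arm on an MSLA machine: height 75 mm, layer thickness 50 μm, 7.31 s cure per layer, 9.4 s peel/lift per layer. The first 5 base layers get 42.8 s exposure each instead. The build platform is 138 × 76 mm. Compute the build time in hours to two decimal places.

Layers = ⌈75/0.05⌉ = 1500.
Base layers = 5 × (42.8 + 9.4), so 261 s.
Regular layers = 1495 × (7.31 + 9.4), so 24981.45 s.
Total = 261 + 24981.45 = 25242.45 s = 7.01 hours.

7.01 hours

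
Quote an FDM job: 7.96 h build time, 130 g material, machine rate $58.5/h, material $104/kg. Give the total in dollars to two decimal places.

Machine cost: 58.5 × 7.96 → $465.66.
Feedstock cost = 104 × 130/1000, so $13.52.
Total = 465.66 + 13.52 = $479.18.

$479.18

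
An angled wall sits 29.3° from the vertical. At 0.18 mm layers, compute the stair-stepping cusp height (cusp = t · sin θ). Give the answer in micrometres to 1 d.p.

Cusp = layer height × sin(29.3°) = 0.18 × 0.4894 = 0.088092 mm = 88.1 μm.

88.1 μm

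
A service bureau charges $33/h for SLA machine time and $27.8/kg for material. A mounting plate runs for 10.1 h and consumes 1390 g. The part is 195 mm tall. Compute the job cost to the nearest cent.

$371.94

Machine cost: 33 × 10.1 → $333.30.
Material cost: 27.8 × 1390/1000 → $38.642.
Job cost: 333.30 + 38.642 = 371.942 ≈ $371.94.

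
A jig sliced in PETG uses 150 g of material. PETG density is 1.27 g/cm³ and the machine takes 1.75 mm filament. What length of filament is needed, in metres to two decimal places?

49.10 m

Volume = 150 g / 1.27 g·cm⁻³ = 118.1102 cm³ = 118110.2 mm³.
Cross-section of 1.75 mm filament: π·(1.75/2)² = 2.4053 mm².
Length = 118110.2 / 2.4053 = 49104.15 mm = 49.10 m.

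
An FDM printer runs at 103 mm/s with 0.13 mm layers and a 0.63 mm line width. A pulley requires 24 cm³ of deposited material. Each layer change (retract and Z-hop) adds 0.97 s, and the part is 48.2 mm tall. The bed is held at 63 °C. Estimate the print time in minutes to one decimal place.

Extrusion cross-section = 0.13 × 0.63, so 0.0819 mm².
Total extruded path = 24000/0.0819 = 293040.3 mm.
Time extruding = 293040.3 / 103 = 2845.1 s.
Layers = ⌈48.2/0.13⌉ = 371.
Layer-change overhead = 371 × 0.97, so 359.87 s.
Altogether 2845.1 + 359.87 = 3204.97 s, i.e. 53.4 minutes.

53.4 minutes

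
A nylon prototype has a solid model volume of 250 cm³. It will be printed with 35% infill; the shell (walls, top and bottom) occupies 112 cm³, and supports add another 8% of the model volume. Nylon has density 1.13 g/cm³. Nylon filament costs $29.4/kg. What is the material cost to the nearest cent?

$5.99

Volume inside the shell: 250 − 112 → 138 cm³.
Deposited infill = 0.35 × 138 = 48.3 cm³.
Support = 0.08 × 250, so 20 cm³.
Total printed volume = 112 + 48.3 + 20, so 180.3 cm³.
Mass = 180.3 × 1.13 = 203.739 g.
At $29.4/kg: 203.739/1000 × 29.4 = $5.99.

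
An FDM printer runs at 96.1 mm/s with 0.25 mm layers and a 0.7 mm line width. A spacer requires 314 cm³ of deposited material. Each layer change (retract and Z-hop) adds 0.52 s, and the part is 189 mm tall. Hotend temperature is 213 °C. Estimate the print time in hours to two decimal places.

5.30 hours

Bead cross-section: 0.25 × 0.7 → 0.175 mm².
Total extruded path = 314000/0.175 = 1794285.7 mm.
Print-move time = 1794285.7 / 96.1 = 18671 s.
Number of layers: 189 / 0.25 → 756 (rounded up).
Z-hop total = 756 × 0.52 = 393.12 s.
Total = 18671 + 393.12 = 19064.12 s = 5.30 hours.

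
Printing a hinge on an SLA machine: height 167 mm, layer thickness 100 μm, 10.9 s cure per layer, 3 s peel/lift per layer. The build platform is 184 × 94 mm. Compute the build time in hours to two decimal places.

Number of layers: 167 / 0.1 → 1670 (rounded up).
Per-layer time = 10.9 + 3, so 13.9 s.
Build time: 1670 × 13.9 s = 23213 s, i.e. 6.45 hours.

6.45 hours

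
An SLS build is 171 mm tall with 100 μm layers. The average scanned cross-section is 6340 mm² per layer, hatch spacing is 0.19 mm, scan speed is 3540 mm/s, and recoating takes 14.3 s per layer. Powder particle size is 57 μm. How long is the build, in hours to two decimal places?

11.27 hours

Layer count = ceil(171 / 0.1) = 1710.
Per-layer scan distance = 6340 / 0.19 = 33368.4 mm.
Per-layer scan time = 33368.4 / 3540 = 9.4261 s.
Layer cycle: 9.4261 + 14.3 → 23.7261 s.
Total: 1710 × 23.7261 s = 40571.631 s → 11.27 hours.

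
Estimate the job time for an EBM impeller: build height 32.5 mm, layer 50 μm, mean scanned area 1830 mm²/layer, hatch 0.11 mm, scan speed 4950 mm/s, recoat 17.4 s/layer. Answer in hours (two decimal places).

3.75 hours

Layer count = ceil(32.5 / 0.05) = 650.
Per-layer scan distance = 1830 / 0.11, so 16636.4 mm.
Per-layer scan time: 16636.4 / 4950 → 3.3609 s.
Per-layer time: 3.3609 + 17.4 → 20.7609 s.
Build time = 650 × 20.7609 = 13494.585 s = 3.75 hours.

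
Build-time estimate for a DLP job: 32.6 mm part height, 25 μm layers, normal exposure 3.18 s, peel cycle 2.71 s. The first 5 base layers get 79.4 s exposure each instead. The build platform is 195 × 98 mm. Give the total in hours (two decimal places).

Layers = ⌈32.6/0.025⌉ = 1304.
Burn-in layers = 5 × (79.4 + 2.71), so 410.55 s.
Remaining layers: 1299 × (3.18 + 2.71) → 7651.11 s.
Sum: 410.55 + 7651.11 = 8061.66 s → 2.24 hours.

2.24 hours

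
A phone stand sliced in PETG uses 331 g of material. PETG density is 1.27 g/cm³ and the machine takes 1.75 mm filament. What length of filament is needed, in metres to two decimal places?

Extruded volume: 331/1.27 = 260.6299 cm³ (260629.9 mm³).
Filament cross-section = π × (1.75/2)² = 2.4053 mm².
Length = 260629.9 / 2.4053 = 108356.5 mm = 108.36 m.

108.36 m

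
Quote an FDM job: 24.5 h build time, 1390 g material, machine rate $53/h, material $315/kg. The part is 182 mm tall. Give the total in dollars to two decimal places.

$1736.35

Machine cost = 53 × 24.5 = $1298.50.
Material charge: 315 × 1390/1000 → $437.85.
Total = 1298.50 + 437.85 = $1736.35.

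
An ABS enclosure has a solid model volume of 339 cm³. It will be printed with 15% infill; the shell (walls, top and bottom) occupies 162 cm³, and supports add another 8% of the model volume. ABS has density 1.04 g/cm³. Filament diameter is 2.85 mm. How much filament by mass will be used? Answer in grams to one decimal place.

Interior volume = 339 − 162 = 177 cm³.
Deposited infill: 0.15 × 177 → 26.55 cm³.
Support = 0.08 × 339, so 27.12 cm³.
Total extruded: 162 + 26.55 + 27.12 → 215.67 cm³.
Mass = 215.67 × 1.04, so 224.2968 g.

224.3 g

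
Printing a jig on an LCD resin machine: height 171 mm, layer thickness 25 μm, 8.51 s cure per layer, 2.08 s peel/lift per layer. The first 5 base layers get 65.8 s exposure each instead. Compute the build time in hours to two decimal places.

20.20 hours

Number of layers: 171 / 0.025 → 6840 (rounded up).
Bottom layers = 5 × (65.8 + 2.08), so 339.4 s.
Regular layers: 6835 × (8.51 + 2.08) → 72382.65 s.
Sum: 339.4 + 72382.65 = 72722.05 s → 20.20 hours.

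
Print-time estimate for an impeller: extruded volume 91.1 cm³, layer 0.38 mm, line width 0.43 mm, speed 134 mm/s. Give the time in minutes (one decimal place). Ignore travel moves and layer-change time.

69.3 minutes

Line area = 0.38 × 0.43 = 0.1634 mm².
Total extruded path = 91100/0.1634 = 557527.5 mm.
Extrusion time: 557527.5 / 134 → 4160.7 s.
4160.7 s = 69.3 minutes.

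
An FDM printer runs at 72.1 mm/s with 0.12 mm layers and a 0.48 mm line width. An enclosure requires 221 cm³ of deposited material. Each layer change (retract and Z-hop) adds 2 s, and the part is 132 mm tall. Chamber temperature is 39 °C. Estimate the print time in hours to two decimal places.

Line area = 0.12 × 0.48 = 0.0576 mm².
Toolpath length = 221 cm³ / 0.0576 mm² = 221000 / 0.0576 = 3836805.6 mm.
Time extruding = 3836805.6 / 72.1, so 53215.1 s.
Number of layers: 132 / 0.12 → 1100 (rounded up).
Layer-change overhead: 1100 × 2 → 2200 s.
Total = 53215.1 + 2200 = 55415.1 s = 15.39 hours.

15.39 hours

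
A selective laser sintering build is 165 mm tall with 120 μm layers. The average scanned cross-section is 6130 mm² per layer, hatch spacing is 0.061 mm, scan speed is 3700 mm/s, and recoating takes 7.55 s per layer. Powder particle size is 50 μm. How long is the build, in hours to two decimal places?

13.26 hours

Number of layers: 165 / 0.12 → 1375 (rounded up).
Scan path per layer = 6130 / 0.061, so 100491.8 mm.
Laser time per layer = 100491.8 / 3700 = 27.1599 s.
Time per layer = 27.1599 + 7.55, so 34.7099 s.
1375 layers × 34.7099 s/layer = 47726.1125 s, i.e. 13.26 hours.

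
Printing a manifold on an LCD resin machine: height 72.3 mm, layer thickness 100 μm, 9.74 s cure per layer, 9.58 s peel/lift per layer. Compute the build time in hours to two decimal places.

3.88 hours

Layer count = ceil(72.3 / 0.1) = 723.
Per-layer time = 9.74 + 9.58 = 19.32 s.
Total = 723 × 19.32 = 13968.36 s = 3.88 hours.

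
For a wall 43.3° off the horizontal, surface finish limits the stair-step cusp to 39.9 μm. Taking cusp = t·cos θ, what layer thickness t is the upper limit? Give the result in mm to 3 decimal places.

0.055 mm

Layer height = cusp / cos(43.3°) = 0.0399 / 0.7278 = 0.055 mm.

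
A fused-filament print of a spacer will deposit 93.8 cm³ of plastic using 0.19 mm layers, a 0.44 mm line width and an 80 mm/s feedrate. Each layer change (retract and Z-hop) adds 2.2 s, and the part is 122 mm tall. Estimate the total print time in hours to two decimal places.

4.29 hours

Line area: 0.19 × 0.44 → 0.0836 mm².
Toolpath length = 93.8 cm³ / 0.0836 mm² = 93800 / 0.0836 = 1122009.6 mm.
Time extruding: 1122009.6 / 80 → 14025.1 s.
Layer count = ceil(122 / 0.19) = 643.
Layer-change overhead = 643 × 2.2, so 1414.6 s.
Total = 14025.1 + 1414.6 = 15439.7 s = 4.29 hours.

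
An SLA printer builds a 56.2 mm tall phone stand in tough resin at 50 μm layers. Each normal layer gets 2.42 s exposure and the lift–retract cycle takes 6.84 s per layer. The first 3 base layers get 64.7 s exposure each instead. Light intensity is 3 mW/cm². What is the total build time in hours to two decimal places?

2.94 hours

Layers = ⌈56.2/0.05⌉ = 1124.
Bottom layers = 3 × (64.7 + 6.84), so 214.62 s.
Remaining layers: 1121 × (2.42 + 6.84) → 10380.46 s.
Sum: 214.62 + 10380.46 = 10595.08 s → 2.94 hours.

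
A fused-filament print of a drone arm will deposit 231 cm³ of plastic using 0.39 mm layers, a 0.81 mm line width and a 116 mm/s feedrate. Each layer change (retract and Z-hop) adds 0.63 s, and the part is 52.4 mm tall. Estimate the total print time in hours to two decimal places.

Extrusion cross-section = 0.39 × 0.81 = 0.3159 mm².
Total extruded path = 231000/0.3159 = 731244.1 mm.
Print-move time: 731244.1 / 116 → 6303.8 s.
Number of layers: 52.4 / 0.39 → 135 (rounded up).
Z-hop total = 135 × 0.63 = 85.05 s.
Altogether 6303.8 + 85.05 = 6388.85 s, i.e. 1.77 hours.

1.77 hours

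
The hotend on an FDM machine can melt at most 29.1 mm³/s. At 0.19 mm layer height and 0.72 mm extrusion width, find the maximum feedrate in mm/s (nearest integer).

Extrusion cross-section: 0.19 × 0.72 → 0.1368 mm².
v_max = Q/A = 29.1/0.1368 = 212.72 mm/s → 213 mm/s.

213 mm/s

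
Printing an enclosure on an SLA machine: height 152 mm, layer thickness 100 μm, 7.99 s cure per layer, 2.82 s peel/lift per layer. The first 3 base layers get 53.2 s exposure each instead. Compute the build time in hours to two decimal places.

4.60 hours

Number of layers: 152 / 0.1 → 1520 (rounded up).
Burn-in layers: 3 × (53.2 + 2.82) → 168.06 s.
Remaining layers: 1517 × (7.99 + 2.82) → 16398.77 s.
Sum: 168.06 + 16398.77 = 16566.83 s → 4.60 hours.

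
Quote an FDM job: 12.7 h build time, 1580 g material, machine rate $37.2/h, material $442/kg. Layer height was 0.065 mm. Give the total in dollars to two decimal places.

Machine cost = 37.2 × 12.7 = $472.44.
Material charge = 442 × 1580/1000, so $698.36.
Job cost: 472.44 + 698.36 = $1170.80.

$1170.80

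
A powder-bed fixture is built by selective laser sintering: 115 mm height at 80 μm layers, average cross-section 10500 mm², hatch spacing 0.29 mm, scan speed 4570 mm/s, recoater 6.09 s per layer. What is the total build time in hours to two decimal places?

5.60 hours

Number of layers: 115 / 0.08 → 1438 (rounded up).
Scan path per layer = 10500 / 0.29 = 36206.9 mm.
Scan time per layer = 36206.9 / 4570 = 7.9227 s.
Layer cycle: 7.9227 + 6.09 → 14.0127 s.
Total: 1438 × 14.0127 s = 20150.2626 s → 5.60 hours.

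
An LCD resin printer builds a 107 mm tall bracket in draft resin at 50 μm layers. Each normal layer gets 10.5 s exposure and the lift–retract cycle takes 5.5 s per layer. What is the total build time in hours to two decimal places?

Layers = ⌈107/0.05⌉ = 2140.
Per-layer time: 10.5 + 5.5 → 16 s.
Build time: 2140 × 16 s = 34240 s, i.e. 9.51 hours.

9.51 hours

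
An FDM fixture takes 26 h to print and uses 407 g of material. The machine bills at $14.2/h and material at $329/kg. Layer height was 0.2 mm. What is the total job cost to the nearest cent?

Time charge = 14.2 × 26 = $369.20.
Feedstock cost = 329 × 407/1000, so $133.903.
Job cost: 369.20 + 133.903 = 503.103 ≈ $503.10.

$503.10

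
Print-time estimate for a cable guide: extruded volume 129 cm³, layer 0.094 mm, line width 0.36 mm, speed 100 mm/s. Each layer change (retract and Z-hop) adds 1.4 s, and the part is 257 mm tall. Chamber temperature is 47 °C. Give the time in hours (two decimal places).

Bead cross-section = 0.094 × 0.36 = 0.03384 mm².
Toolpath length = 129 cm³ / 0.03384 mm² = 129000 / 0.03384 = 3812056.7 mm.
Extrusion time: 3812056.7 / 100 → 38120.6 s.
Layer count = ceil(257 / 0.094) = 2735.
Layer-change overhead = 2735 × 1.4 = 3829 s.
Total = 38120.6 + 3829 = 41949.6 s = 11.65 hours.

11.65 hours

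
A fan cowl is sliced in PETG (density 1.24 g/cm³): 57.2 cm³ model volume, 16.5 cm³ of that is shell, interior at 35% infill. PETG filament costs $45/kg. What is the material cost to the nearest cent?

$1.72

Infill region: 57.2 − 16.5 → 40.7 cm³.
Infill volume = 0.35 × 40.7, so 14.245 cm³.
Total extruded = 16.5 + 14.245 = 30.745 cm³.
Mass = 30.745 × 1.24, so 38.1238 g.
Cost = 38.1238 g / 1000 × $45/kg = $1.72.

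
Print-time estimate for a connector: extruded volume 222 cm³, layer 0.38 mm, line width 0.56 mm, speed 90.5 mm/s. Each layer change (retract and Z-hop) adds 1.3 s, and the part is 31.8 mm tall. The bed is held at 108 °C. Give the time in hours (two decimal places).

3.23 hours

Line area: 0.38 × 0.56 → 0.2128 mm².
Total extruded path = 222000/0.2128 = 1043233.1 mm.
Extrusion time: 1043233.1 / 90.5 → 11527.4 s.
Layers = ⌈31.8/0.38⌉ = 84.
Layer-change overhead: 84 × 1.3 → 109.2 s.
Total = 11527.4 + 109.2 = 11636.6 s = 3.23 hours.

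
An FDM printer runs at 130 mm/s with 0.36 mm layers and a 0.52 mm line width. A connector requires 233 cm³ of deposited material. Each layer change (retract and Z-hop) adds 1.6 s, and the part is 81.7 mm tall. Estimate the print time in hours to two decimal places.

2.76 hours

Line area = 0.36 × 0.52, so 0.1872 mm².
Toolpath length = 233 cm³ / 0.1872 mm² = 233000 / 0.1872 = 1244658.1 mm.
Extrusion time = 1244658.1 / 130, so 9574.3 s.
Number of layers: 81.7 / 0.36 → 227 (rounded up).
Layer-change overhead = 227 × 1.6, so 363.2 s.
Total = 9574.3 + 363.2 = 9937.5 s = 2.76 hours.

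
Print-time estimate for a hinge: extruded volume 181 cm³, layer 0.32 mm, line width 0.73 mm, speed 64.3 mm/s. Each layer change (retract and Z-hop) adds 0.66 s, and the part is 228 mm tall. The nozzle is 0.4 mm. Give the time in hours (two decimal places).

Extrusion cross-section = 0.32 × 0.73 = 0.2336 mm².
Path length: 181000 mm³ / 0.2336 mm² → 774828.8 mm.
Time extruding: 774828.8 / 64.3 → 12050.2 s.
Layers = ⌈228/0.32⌉ = 713.
Non-print overhead = 713 × 0.66, so 470.58 s.
Total = 12050.2 + 470.58 = 12520.78 s = 3.48 hours.

3.48 hours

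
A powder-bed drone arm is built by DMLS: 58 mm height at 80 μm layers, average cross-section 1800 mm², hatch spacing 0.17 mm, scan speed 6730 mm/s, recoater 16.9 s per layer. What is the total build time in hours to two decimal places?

3.72 hours

Layer count = ceil(58 / 0.08) = 725.
Per-layer scan distance = 1800 / 0.17 = 10588.2 mm.
Laser time per layer: 10588.2 / 6730 → 1.5733 s.
Layer cycle = 1.5733 + 16.9 = 18.4733 s.
725 layers × 18.4733 s/layer = 13393.1425 s, i.e. 3.72 hours.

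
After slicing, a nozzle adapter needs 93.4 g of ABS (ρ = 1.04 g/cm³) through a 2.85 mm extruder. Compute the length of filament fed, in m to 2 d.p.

Extruded volume: 93.4/1.04 = 89.8077 cm³ (89807.7 mm³).
A = π r² = π × 1.425² = 6.3794 mm².
L = V/A = 89807.7/6.3794 = 14077.77 mm → 14.08 m.

14.08 m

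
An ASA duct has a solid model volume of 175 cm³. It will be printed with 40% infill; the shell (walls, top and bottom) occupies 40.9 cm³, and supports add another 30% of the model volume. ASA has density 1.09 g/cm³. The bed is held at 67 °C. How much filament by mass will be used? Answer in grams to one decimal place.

Infill region: 175 − 40.9 → 134.1 cm³.
Deposited infill = 0.40 × 134.1, so 53.64 cm³.
Support = 0.30 × 175 = 52.5 cm³.
Total printed volume = 40.9 + 53.64 + 52.5, so 147.04 cm³.
Mass = 147.04 × 1.09 = 160.2736 g.

160.3 g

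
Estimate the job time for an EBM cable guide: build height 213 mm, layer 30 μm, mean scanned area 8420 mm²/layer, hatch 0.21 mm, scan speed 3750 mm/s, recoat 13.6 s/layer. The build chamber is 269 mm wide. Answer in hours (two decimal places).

Layer count = ceil(213 / 0.03) = 7100.
Hatch length per layer = 8420 / 0.21, so 40095.2 mm.
Beam time per layer: 40095.2 / 3750 → 10.6921 s.
Per-layer time = 10.6921 + 13.6, so 24.2921 s.
Build time = 7100 × 24.2921 = 172473.91 s = 47.91 hours.

47.91 hours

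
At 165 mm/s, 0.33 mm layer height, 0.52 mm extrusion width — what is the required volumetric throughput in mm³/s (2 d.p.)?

Extrusion cross-section: 0.33 × 0.52 → 0.1716 mm².
Volumetric flow = 165 × 0.1716 = 28.31 mm³/s.

28.31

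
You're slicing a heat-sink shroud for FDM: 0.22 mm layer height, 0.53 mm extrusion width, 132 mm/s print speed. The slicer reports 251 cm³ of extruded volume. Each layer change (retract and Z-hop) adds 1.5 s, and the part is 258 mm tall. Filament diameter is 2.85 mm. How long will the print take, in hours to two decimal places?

5.02 hours

Line area = 0.22 × 0.53 = 0.1166 mm².
Path length: 251000 mm³ / 0.1166 mm² → 2152658.7 mm.
Extrusion time = 2152658.7 / 132 = 16308 s.
Layers = ⌈258/0.22⌉ = 1173.
Z-hop total = 1173 × 1.5 = 1759.5 s.
Altogether 16308 + 1759.5 = 18067.5 s, i.e. 5.02 hours.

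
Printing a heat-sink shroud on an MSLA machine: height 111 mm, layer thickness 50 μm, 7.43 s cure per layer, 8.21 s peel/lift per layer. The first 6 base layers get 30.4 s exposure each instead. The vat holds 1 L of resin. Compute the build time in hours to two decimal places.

Layers = ⌈111/0.05⌉ = 2220.
Burn-in layers: 6 × (30.4 + 8.21) → 231.66 s.
Regular layers: 2214 × (7.43 + 8.21) → 34626.96 s.
Total = 231.66 + 34626.96 = 34858.62 s = 9.68 hours.

9.68 hours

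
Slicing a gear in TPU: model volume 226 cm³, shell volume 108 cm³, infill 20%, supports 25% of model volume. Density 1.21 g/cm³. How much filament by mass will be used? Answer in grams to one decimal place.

Volume inside the shell: 226 − 108 → 118 cm³.
Deposited infill = 0.20 × 118 = 23.6 cm³.
Support = 0.25 × 226, so 56.5 cm³.
Deposited volume = 108 + 23.6 + 56.5 = 188.1 cm³.
Mass: 188.1 × 1.21 → 227.601 g.

227.6 g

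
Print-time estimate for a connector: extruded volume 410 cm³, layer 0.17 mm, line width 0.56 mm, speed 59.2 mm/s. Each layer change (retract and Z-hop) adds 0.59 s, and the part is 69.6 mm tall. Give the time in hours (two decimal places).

Bead cross-section = 0.17 × 0.56 = 0.0952 mm².
Total extruded path = 410000/0.0952 = 4306722.7 mm.
Extrusion time = 4306722.7 / 59.2, so 72748.7 s.
Number of layers: 69.6 / 0.17 → 410 (rounded up).
Layer-change overhead = 410 × 0.59 = 241.9 s.
Altogether 72748.7 + 241.9 = 72990.6 s, i.e. 20.28 hours.

20.28 hours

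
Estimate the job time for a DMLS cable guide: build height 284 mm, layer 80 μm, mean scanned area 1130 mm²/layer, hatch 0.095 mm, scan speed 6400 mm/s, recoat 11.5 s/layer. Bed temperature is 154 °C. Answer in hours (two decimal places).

Number of layers: 284 / 0.08 → 3550 (rounded up).
Per-layer scan distance = 1130 / 0.095 = 11894.7 mm.
Laser time per layer = 11894.7 / 6400 = 1.8585 s.
Time per layer = 1.8585 + 11.5 = 13.3585 s.
Build time = 3550 × 13.3585 = 47422.675 s = 13.17 hours.

13.17 hours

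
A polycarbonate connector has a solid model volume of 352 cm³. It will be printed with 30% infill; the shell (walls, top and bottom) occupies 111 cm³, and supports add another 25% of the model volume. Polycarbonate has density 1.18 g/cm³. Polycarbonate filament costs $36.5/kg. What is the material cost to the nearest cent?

Infill region: 352 − 111 → 241 cm³.
Deposited infill = 0.30 × 241, so 72.3 cm³.
Support = 0.25 × 352 = 88 cm³.
Deposited volume = 111 + 72.3 + 88, so 271.3 cm³.
Mass = 271.3 × 1.18, so 320.134 g.
Cost = 320.134 g / 1000 × $36.5/kg = $11.68.

$11.68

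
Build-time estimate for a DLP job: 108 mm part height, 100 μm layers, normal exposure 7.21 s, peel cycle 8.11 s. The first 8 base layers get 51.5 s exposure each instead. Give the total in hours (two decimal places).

4.69 hours

Number of layers: 108 / 0.1 → 1080 (rounded up).
Burn-in layers = 8 × (51.5 + 8.11) = 476.88 s.
Remaining layers: 1072 × (7.21 + 8.11) → 16423.04 s.
Sum: 476.88 + 16423.04 = 16899.92 s → 4.69 hours.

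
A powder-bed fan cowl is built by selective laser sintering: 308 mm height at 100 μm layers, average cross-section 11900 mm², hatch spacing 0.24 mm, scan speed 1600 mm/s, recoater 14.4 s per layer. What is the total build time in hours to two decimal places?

Layer count = ceil(308 / 0.1) = 3080.
Hatch length per layer = 11900 / 0.24 = 49583.3 mm.
Per-layer scan time = 49583.3 / 1600, so 30.9896 s.
Time per layer = 30.9896 + 14.4 = 45.3896 s.
Build time = 3080 × 45.3896 = 139799.968 s = 38.83 hours.

38.83 hours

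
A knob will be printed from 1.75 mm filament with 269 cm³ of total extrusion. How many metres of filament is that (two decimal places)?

111.84 m

Cross-section of 1.75 mm filament: π·(1.75/2)² = 2.4053 mm².
Length = 269 cm³ / 2.4053 mm² = 269000 / 2.4053 = 111836.36 mm = 111.84 m.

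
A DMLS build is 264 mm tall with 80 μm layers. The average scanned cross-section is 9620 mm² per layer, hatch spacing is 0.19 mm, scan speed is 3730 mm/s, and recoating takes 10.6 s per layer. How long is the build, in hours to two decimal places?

Layers = ⌈264/0.08⌉ = 3300.
Per-layer scan distance = 9620 / 0.19 = 50631.6 mm.
Scan time per layer = 50631.6 / 3730, so 13.5742 s.
Layer cycle = 13.5742 + 10.6 = 24.1742 s.
3300 layers × 24.1742 s/layer = 79774.86 s, i.e. 22.16 hours.

22.16 hours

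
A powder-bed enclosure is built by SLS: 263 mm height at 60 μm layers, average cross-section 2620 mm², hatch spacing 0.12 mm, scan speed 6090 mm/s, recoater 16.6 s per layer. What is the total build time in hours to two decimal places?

24.58 hours

Number of layers: 263 / 0.06 → 4384 (rounded up).
Hatch length per layer = 2620 / 0.12, so 21833.3 mm.
Per-layer scan time = 21833.3 / 6090, so 3.5851 s.
Layer cycle = 3.5851 + 16.6, so 20.1851 s.
4384 layers × 20.1851 s/layer = 88491.4784 s, i.e. 24.58 hours.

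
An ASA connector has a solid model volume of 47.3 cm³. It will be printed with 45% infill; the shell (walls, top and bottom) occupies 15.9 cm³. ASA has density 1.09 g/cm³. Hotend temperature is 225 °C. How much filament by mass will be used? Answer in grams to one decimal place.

32.7 g

Interior volume: 47.3 − 15.9 → 31.4 cm³.
Deposited infill = 0.45 × 31.4 = 14.13 cm³.
Total extruded: 15.9 + 14.13 → 30.03 cm³.
Mass = 30.03 × 1.09 = 32.7327 g.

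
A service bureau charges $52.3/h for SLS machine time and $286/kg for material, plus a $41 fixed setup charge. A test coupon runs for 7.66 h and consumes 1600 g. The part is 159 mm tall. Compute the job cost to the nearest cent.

Time charge: 52.3 × 7.66 → $400.618.
Feedstock cost: 286 × 1600/1000 → $457.60.
Total = 400.618 + 457.60 + 41 = 899.218 ≈ $899.22.

$899.22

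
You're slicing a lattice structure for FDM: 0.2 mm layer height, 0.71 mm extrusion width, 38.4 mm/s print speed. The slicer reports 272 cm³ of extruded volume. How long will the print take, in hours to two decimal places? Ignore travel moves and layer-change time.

13.86 hours

Bead cross-section = 0.2 × 0.71, so 0.142 mm².
Path length: 272000 mm³ / 0.142 mm² → 1915493 mm.
Time extruding: 1915493 / 38.4 → 49882.6 s.
In the requested units: 49882.6 s = 13.86 hours.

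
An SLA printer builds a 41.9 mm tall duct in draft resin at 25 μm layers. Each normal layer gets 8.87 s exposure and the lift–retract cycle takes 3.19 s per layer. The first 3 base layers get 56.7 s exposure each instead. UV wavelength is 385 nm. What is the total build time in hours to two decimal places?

Number of layers: 41.9 / 0.025 → 1676 (rounded up).
Base layers = 3 × (56.7 + 3.19) = 179.67 s.
Remaining layers = 1673 × (8.87 + 3.19) = 20176.38 s.
Total = 179.67 + 20176.38 = 20356.05 s = 5.65 hours.

5.65 hours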